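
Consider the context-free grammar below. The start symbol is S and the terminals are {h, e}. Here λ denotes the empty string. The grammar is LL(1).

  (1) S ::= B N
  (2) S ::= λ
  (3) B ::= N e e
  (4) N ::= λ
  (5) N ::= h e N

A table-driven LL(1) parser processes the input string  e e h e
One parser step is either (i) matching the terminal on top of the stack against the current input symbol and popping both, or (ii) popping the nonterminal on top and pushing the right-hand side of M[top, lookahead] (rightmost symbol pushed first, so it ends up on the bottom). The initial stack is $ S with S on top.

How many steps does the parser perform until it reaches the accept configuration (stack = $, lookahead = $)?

step 1: stack=$ S  input=e e h e $  — expand S ::= B N
step 2: stack=$ N B  input=e e h e $  — expand B ::= N e e
step 3: stack=$ N e e N  input=e e h e $  — expand N ::= λ
step 4: stack=$ N e e  input=e e h e $  — match e
step 5: stack=$ N e  input=e h e $  — match e
step 6: stack=$ N  input=h e $  — expand N ::= h e N
step 7: stack=$ N e h  input=h e $  — match h
step 8: stack=$ N e  input=e $  — match e
step 9: stack=$ N  input=$  — expand N ::= λ
Accept reached after 9 steps.

9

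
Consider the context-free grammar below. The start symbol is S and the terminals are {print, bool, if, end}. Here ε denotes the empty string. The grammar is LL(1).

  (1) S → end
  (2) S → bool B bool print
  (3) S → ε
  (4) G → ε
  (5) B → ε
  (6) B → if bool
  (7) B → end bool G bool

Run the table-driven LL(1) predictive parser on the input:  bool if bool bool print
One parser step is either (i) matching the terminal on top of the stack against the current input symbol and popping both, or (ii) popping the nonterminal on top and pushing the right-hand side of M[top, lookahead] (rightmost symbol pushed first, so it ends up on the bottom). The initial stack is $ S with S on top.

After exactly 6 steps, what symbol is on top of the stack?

step 1: stack=$ S  input=bool if bool bool print $  — expand S → bool B bool print
step 2: stack=$ print bool B bool  input=bool if bool bool print $  — match bool
step 3: stack=$ print bool B  input=if bool bool print $  — expand B → if bool
step 4: stack=$ print bool bool if  input=if bool bool print $  — match if
step 5: stack=$ print bool bool  input=bool bool print $  — match bool
step 6: stack=$ print bool  input=bool print $  — match bool
Stack after step 6: $ print (top = print).

print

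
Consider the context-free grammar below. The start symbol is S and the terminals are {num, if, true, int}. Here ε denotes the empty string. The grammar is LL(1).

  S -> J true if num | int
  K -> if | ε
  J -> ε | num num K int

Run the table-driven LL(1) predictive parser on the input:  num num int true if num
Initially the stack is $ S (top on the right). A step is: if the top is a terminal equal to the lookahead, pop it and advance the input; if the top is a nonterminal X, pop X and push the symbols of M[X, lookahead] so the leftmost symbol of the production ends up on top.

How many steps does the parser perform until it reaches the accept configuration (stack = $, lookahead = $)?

9

     Stack                        Input                      Action
  1  $ S                          num num int true if num $  expand S -> J true if num
  2  $ num if true J              num num int true if num $  expand J -> num num K int
  3  $ num if true int K num num  num num int true if num $  match num
  4  $ num if true int K num      num int true if num $      match num
  5  $ num if true int K          int true if num $          expand K -> ε
  6  $ num if true int            int true if num $          match int
  7  $ num if true                true if num $              match true
  8  $ num if                     if num $                   match if
  9  $ num                        num $                      match num
Accept reached after 9 steps.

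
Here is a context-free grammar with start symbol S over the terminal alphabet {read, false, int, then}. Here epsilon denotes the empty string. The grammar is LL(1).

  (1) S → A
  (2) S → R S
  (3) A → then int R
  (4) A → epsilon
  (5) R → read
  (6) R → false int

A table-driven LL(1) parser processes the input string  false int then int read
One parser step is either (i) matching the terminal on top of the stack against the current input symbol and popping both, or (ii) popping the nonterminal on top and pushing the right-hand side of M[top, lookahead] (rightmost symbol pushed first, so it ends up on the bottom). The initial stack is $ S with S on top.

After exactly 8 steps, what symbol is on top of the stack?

step 1: stack=$ S  input=false int then int read $  — expand S → R S
step 2: stack=$ S R  input=false int then int read $  — expand R → false int
step 3: stack=$ S int false  input=false int then int read $  — match false
step 4: stack=$ S int  input=int then int read $  — match int
step 5: stack=$ S  input=then int read $  — expand S → A
step 6: stack=$ A  input=then int read $  — expand A → then int R
step 7: stack=$ R int then  input=then int read $  — match then
step 8: stack=$ R int  input=int read $  — match int
Stack after step 8: $ R (top = R).

R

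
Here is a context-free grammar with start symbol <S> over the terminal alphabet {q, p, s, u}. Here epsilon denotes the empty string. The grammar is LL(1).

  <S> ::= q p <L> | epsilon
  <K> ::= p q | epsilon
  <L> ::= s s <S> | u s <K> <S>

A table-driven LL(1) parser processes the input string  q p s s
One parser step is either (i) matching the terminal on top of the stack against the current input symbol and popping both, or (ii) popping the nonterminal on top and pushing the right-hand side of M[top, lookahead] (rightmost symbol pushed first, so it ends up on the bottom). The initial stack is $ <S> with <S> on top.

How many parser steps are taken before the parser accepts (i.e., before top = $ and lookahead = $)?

     Stack      Input      Action
  1  $ <S>      q p s s $  expand <S> ::= q p <L>
  2  $ <L> p q  q p s s $  match q
  3  $ <L> p    p s s $    match p
  4  $ <L>      s s $      expand <L> ::= s s <S>
  5  $ <S> s s  s s $      match s
  6  $ <S> s    s $        match s
  7  $ <S>      $          expand <S> ::= epsilon
Accept reached after 7 steps.

7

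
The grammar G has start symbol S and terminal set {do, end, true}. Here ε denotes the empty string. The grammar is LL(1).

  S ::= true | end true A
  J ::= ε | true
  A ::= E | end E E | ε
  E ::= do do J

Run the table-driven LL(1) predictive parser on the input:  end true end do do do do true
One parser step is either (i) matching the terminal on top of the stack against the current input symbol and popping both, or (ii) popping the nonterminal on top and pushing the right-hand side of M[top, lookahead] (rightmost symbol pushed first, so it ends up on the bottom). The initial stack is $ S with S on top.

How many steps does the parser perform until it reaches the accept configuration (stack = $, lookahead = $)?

step 1: stack=$ S  input=end true end do do do do true $  — expand S ::= end true A
step 2: stack=$ A true end  input=end true end do do do do true $  — match end
step 3: stack=$ A true  input=true end do do do do true $  — match true
step 4: stack=$ A  input=end do do do do true $  — expand A ::= end E E
step 5: stack=$ E E end  input=end do do do do true $  — match end
step 6: stack=$ E E  input=do do do do true $  — expand E ::= do do J
step 7: stack=$ E J do do  input=do do do do true $  — match do
step 8: stack=$ E J do  input=do do do true $  — match do
step 9: stack=$ E J  input=do do true $  — expand J ::= ε
step 10: stack=$ E  input=do do true $  — expand E ::= do do J
step 11: stack=$ J do do  input=do do true $  — match do
step 12: stack=$ J do  input=do true $  — match do
step 13: stack=$ J  input=true $  — expand J ::= true
step 14: stack=$ true  input=true $  — match true
Accept reached after 14 steps.

14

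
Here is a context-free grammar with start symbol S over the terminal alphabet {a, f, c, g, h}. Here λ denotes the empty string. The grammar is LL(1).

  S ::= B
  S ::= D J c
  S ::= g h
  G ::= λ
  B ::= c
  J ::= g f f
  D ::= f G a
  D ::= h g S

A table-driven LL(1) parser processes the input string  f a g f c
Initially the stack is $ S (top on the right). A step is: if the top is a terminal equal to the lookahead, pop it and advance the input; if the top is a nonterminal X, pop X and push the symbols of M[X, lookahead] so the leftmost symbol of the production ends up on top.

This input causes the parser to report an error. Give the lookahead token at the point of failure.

     Stack        Input        Action
  1  $ S          f a g f c $  expand S ::= D J c
  2  $ c J D      f a g f c $  expand D ::= f G a
  3  $ c J a G f  f a g f c $  match f
  4  $ c J a G    a g f c $    expand G ::= λ
  5  $ c J a      a g f c $    match a
  6  $ c J        g f c $      expand J ::= g f f
  7  $ c f f g    g f c $      match g
  8  $ c f f      f c $        match f
  9  $ c f        c $          error: top is terminal f but lookahead is c

c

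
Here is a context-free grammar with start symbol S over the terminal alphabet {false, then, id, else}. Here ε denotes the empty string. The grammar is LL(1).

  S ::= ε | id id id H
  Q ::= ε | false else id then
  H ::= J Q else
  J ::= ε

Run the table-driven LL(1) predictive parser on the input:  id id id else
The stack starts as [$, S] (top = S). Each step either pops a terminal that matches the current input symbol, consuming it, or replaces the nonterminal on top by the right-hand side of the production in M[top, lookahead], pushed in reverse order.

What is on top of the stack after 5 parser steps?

J

step 1: stack=$ S  input=id id id else $  — expand S ::= id id id H
step 2: stack=$ H id id id  input=id id id else $  — match id
step 3: stack=$ H id id  input=id id else $  — match id
step 4: stack=$ H id  input=id else $  — match id
step 5: stack=$ H  input=else $  — expand H ::= J Q else
Stack after step 5: $ else Q J (top = J).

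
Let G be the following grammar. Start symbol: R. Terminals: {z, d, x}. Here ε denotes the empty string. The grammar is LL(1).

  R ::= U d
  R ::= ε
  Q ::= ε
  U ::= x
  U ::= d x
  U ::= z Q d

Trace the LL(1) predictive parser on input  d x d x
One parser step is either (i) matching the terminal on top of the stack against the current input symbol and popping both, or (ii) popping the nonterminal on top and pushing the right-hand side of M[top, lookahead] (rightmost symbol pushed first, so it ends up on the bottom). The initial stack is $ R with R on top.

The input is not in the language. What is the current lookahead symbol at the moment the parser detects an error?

x

step 1: stack=$ R  input=d x d x $  — expand R ::= U d
step 2: stack=$ d U  input=d x d x $  — expand U ::= d x
step 3: stack=$ d x d  input=d x d x $  — match d
step 4: stack=$ d x  input=x d x $  — match x
step 5: stack=$ d  input=d x $  — match d
step 6: stack=$  input=x $  — error: stack empty but input remains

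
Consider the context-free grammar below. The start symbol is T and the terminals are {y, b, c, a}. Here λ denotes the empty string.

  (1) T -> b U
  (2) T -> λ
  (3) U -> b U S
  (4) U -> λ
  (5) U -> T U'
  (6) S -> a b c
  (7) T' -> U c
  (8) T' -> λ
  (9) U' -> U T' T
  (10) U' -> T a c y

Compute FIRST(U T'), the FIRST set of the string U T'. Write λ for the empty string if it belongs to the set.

{λ, a, b, c}

FIRST(T): from T->b U we get {b}; from T->λ we get {λ}. So FIRST(T) = {λ, b}.
FIRST(S): from S->a b c we get {a}. So FIRST(S) = {a}.
FIRST(U): from U->b U S we get {b}; from U->λ we get {λ}; from U->T U' we get {λ, a, b, c}. So FIRST(U) = {λ, a, b, c}.
FIRST(T'): from T'->U c we get {a, b, c}; from T'->λ we get {λ}. So FIRST(T') = {λ, a, b, c}.
FIRST(U'): from U'->U T' T we get {λ, a, b, c}; from U'->T a c y we get {a, b}. So FIRST(U') = {λ, a, b, c}.
FIRST(U T'): take FIRST of each symbol in turn, carrying on past any symbol whose FIRST contains λ; result {λ, a, b, c}.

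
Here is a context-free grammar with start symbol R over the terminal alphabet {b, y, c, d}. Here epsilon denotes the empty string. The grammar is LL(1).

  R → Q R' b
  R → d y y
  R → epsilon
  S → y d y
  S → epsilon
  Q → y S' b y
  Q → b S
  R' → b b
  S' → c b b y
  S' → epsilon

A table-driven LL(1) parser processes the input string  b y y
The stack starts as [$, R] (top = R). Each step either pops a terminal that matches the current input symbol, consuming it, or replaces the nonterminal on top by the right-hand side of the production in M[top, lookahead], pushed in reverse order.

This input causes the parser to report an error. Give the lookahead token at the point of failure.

step 1: stack=$ R  input=b y y $  — expand R → Q R' b
step 2: stack=$ b R' Q  input=b y y $  — expand Q → b S
step 3: stack=$ b R' S b  input=b y y $  — match b
step 4: stack=$ b R' S  input=y y $  — expand S → y d y
step 5: stack=$ b R' y d y  input=y y $  — match y
step 6: stack=$ b R' y d  input=y $  — error: top is terminal d but lookahead is y

y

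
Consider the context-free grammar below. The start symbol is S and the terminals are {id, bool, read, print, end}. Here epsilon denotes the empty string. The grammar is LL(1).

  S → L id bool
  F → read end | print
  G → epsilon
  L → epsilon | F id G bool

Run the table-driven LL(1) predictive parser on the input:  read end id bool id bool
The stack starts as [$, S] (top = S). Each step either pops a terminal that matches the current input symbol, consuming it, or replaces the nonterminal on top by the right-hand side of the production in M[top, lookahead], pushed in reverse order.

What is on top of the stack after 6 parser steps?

     Stack                         Input                       Action
  1  $ S                           read end id bool id bool $  expand S → L id bool
  2  $ bool id L                   read end id bool id bool $  expand L → F id G bool
  3  $ bool id bool G id F         read end id bool id bool $  expand F → read end
  4  $ bool id bool G id end read  read end id bool id bool $  match read
  5  $ bool id bool G id end       end id bool id bool $       match end
  6  $ bool id bool G id           id bool id bool $           match id
Stack after step 6: $ bool id bool G (top = G).

G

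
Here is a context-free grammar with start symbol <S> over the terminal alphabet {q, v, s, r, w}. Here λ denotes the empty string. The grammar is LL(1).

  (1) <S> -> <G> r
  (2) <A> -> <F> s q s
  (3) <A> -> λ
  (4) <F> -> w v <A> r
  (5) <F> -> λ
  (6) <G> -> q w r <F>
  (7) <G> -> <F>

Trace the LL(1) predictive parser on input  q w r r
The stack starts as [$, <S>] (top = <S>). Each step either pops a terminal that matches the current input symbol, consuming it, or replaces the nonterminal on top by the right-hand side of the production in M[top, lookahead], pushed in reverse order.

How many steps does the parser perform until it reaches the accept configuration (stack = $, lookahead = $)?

     Stack          Input      Action
  1  $ <S>          q w r r $  expand <S> -> <G> r
  2  $ r <G>        q w r r $  expand <G> -> q w r <F>
  3  $ r <F> r w q  q w r r $  match q
  4  $ r <F> r w    w r r $    match w
  5  $ r <F> r      r r $      match r
  6  $ r <F>        r $        expand <F> -> λ
  7  $ r            r $        match r
Accept reached after 7 steps.

7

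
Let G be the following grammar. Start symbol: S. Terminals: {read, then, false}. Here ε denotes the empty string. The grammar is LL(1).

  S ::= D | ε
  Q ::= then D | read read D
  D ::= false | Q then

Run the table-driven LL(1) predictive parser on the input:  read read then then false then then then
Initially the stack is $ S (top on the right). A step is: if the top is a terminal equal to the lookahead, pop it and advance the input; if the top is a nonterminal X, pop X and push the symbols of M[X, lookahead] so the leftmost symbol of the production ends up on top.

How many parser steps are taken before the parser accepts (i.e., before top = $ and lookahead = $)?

      Stack                    Input                                       Action
   1  $ S                      read read then then false then then then $  expand S ::= D
   2  $ D                      read read then then false then then then $  expand D ::= Q then
   3  $ then Q                 read read then then false then then then $  expand Q ::= read read D
   4  $ then D read read       read read then then false then then then $  match read
   5  $ then D read            read then then false then then then $       match read
   6  $ then D                 then then false then then then $            expand D ::= Q then
   7  $ then then Q            then then false then then then $            expand Q ::= then D
   8  $ then then D then       then then false then then then $            match then
   9  $ then then D            then false then then then $                 expand D ::= Q then
  10  $ then then then Q       then false then then then $                 expand Q ::= then D
  11  $ then then then D then  then false then then then $                 match then
  12  $ then then then D       false then then then $                      expand D ::= false
  13  $ then then then false   false then then then $                      match false
  14  $ then then then         then then then $                            match then
  15  $ then then              then then $                                 match then
  16  $ then                   then $                                      match then
Accept reached after 16 steps.

16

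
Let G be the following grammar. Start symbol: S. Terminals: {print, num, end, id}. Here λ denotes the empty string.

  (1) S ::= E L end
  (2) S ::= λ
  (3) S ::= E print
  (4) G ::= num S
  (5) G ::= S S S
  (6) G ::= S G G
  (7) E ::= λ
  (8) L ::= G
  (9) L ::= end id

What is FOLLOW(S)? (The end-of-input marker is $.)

{$, end, num, print}

FIRST(E): from E::=λ we get {λ}. So FIRST(E) = {λ}.
FIRST(S): from S::=E L end we get {end, num, print}; from S::=λ we get {λ}; from S::=E print we get {print}. So FIRST(S) = {λ, end, num, print}.
FIRST(G): from G::=num S we get {num}; from G::=S S S we get {λ, end, num, print}; from G::=S G G we get {λ, end, num, print}. So FIRST(G) = {λ, end, num, print}.
FIRST(L): from L::=G we get {λ, end, num, print}; from L::=end id we get {end}. So FIRST(L) = {λ, end, num, print}.
FOLLOW(S) includes $ since S is the start symbol.
FOLLOW(E): in S::=E L end, E is followed by L end with FIRST {end, num, print}; in S::=E print, E is followed by print with FIRST {print}. Thus FOLLOW(E) = {end, num, print}.
FOLLOW(L): in S::=E L end, L is followed by end with FIRST {end}. Thus FOLLOW(L) = {end}.
FOLLOW(G): in G::=S G G (occurrence 1), G is followed by G with FIRST {λ, end, num, print}; in G::=S G G (occurrence 1), the suffix after G is nullable (adds nothing new); in G::=S G G (occurrence 2), the suffix after G is empty (adds nothing new); in L::=G, the suffix after G is empty, so FOLLOW(G) ⊇ FOLLOW(L) = {end}. Thus FOLLOW(G) = {end, num, print}.
FOLLOW(S): in G::=num S, the suffix after S is empty, so FOLLOW(S) ⊇ FOLLOW(G) = {end, num, print}; in G::=S S S (occurrence 1), S is followed by S S with FIRST {λ, end, num, print}; in G::=S S S (occurrence 1), the suffix after S is nullable, so FOLLOW(S) ⊇ FOLLOW(G) = {end, num, print}; in G::=S S S (occurrence 2), S is followed by S with FIRST {λ, end, num, print}; in G::=S S S (occurrence 2), the suffix after S is nullable, so FOLLOW(S) ⊇ FOLLOW(G) = {end, num, print}; in G::=S S S (occurrence 3), the suffix after S is empty, so FOLLOW(S) ⊇ FOLLOW(G) = {end, num, print}; in G::=S G G, S is followed by G G with FIRST {λ, end, num, print}; in G::=S G G, the suffix after S is nullable, so FOLLOW(S) ⊇ FOLLOW(G) = {end, num, print}. Thus FOLLOW(S) = {$, end, num, print}.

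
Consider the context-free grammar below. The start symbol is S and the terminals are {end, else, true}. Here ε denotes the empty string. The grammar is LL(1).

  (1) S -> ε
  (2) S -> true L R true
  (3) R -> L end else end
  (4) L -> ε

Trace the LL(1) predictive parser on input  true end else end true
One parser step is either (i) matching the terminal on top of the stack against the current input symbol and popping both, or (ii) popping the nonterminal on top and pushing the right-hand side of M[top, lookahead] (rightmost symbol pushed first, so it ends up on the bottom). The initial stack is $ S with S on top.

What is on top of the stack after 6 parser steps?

     Stack                  Input                     Action
  1  $ S                    true end else end true $  expand S -> true L R true
  2  $ true R L true        true end else end true $  match true
  3  $ true R L             end else end true $       expand L -> ε
  4  $ true R               end else end true $       expand R -> L end else end
  5  $ true end else end L  end else end true $       expand L -> ε
  6  $ true end else end    end else end true $       match end
Stack after step 6: $ true end else (top = else).

else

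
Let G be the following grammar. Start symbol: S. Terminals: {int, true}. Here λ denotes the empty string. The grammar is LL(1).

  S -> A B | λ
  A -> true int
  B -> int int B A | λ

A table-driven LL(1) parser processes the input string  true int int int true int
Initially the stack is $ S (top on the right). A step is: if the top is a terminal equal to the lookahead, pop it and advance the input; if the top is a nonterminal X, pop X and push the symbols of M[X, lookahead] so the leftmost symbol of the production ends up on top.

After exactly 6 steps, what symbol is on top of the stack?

step 1: stack=$ S  input=true int int int true int $  — expand S -> A B
step 2: stack=$ B A  input=true int int int true int $  — expand A -> true int
step 3: stack=$ B int true  input=true int int int true int $  — match true
step 4: stack=$ B int  input=int int int true int $  — match int
step 5: stack=$ B  input=int int true int $  — expand B -> int int B A
step 6: stack=$ A B int int  input=int int true int $  — match int
Stack after step 6: $ A B int (top = int).

int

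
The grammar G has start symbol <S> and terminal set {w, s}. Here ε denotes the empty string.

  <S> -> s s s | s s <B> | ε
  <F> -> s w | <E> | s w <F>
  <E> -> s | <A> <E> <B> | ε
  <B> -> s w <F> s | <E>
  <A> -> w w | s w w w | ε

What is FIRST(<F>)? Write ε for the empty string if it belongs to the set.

FIRST(<S>): from <S>->s s s we get {s}; from <S>->s s <B> we get {s}; from <S>->ε we get {ε}. So FIRST(<S>) = {ε, s}.
FIRST(<A>): from <A>->w w we get {w}; from <A>->s w w w we get {s}; from <A>->ε we get {ε}. So FIRST(<A>) = {ε, s, w}.
FIRST(<F>): from <F>->s w we get {s}; from <F>-><E> we get {ε, s, w}; from <F>->s w <F> we get {s}. So FIRST(<F>) = {ε, s, w}.
FIRST(<E>): from <E>->s we get {s}; from <E>-><A> <E> <B> we get {ε, s, w}; from <E>->ε we get {ε}. So FIRST(<E>) = {ε, s, w}.
FIRST(<B>): from <B>->s w <F> s we get {s}; from <B>-><E> we get {ε, s, w}. So FIRST(<B>) = {ε, s, w}.

{ε, s, w}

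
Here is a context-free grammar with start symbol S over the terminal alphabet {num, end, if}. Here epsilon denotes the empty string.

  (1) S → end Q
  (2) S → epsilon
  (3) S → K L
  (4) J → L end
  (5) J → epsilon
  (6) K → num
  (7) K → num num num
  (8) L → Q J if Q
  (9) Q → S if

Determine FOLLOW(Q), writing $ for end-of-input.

FIRST(K) = {num}
FIRST(S) = {epsilon, end, num}  (via K L)
FIRST(Q) = {end, if, num}  (via S if)
FIRST(L) = {end, if, num}  (via Q J if Q)
FIRST(J) = {epsilon, end, if, num}  (via L end)
FOLLOW(S) includes $ since S is the start symbol.
FOLLOW(S): in Q→S if, S is followed by if with FIRST {if}. Thus FOLLOW(S) = {$, if}.
FOLLOW(J): in L→Q J if Q, J is followed by if Q with FIRST {if}. Thus FOLLOW(J) = {if}.
FOLLOW(K): in S→K L, K is followed by L with FIRST {end, if, num}. Thus FOLLOW(K) = {end, if, num}.
FOLLOW(L): in S→K L, the suffix after L is empty, so FOLLOW(L) ⊇ FOLLOW(S) = {$, if}; in J→L end, L is followed by end with FIRST {end}. Thus FOLLOW(L) = {$, end, if}.
FOLLOW(Q): in S→end Q, the suffix after Q is empty, so FOLLOW(Q) ⊇ FOLLOW(S) = {$, if}; in L→Q J if Q (occurrence 1), Q is followed by J if Q with FIRST {end, if, num}; in L→Q J if Q (occurrence 2), the suffix after Q is empty, so FOLLOW(Q) ⊇ FOLLOW(L) = {$, end, if}. Thus FOLLOW(Q) = {$, end, if, num}.

{$, end, if, num}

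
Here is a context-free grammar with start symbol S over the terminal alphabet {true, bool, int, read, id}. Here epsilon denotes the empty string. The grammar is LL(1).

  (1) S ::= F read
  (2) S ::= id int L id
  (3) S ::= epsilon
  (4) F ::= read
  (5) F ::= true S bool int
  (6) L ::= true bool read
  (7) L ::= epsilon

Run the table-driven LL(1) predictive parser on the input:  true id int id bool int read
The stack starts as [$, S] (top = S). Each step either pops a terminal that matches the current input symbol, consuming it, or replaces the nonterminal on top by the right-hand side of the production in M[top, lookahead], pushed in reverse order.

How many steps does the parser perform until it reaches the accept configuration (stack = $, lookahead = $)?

      Stack                        Input                           Action
   1  $ S                          true id int id bool int read $  expand S ::= F read
   2  $ read F                     true id int id bool int read $  expand F ::= true S bool int
   3  $ read int bool S true       true id int id bool int read $  match true
   4  $ read int bool S            id int id bool int read $       expand S ::= id int L id
   5  $ read int bool id L int id  id int id bool int read $       match id
   6  $ read int bool id L int     int id bool int read $          match int
   7  $ read int bool id L         id bool int read $              expand L ::= epsilon
   8  $ read int bool id           id bool int read $              match id
   9  $ read int bool              bool int read $                 match bool
  10  $ read int                   int read $                      match int
  11  $ read                       read $                          match read
Accept reached after 11 steps.

11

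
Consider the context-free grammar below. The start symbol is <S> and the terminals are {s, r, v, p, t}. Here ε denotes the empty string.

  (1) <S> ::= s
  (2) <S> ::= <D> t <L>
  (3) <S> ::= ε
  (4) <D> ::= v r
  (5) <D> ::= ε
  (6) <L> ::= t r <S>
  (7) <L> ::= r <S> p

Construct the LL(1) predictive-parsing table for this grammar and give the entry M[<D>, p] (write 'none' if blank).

FIRST(<D>): from <D>::=v r we get {v}; from <D>::=ε we get {ε}. So FIRST(<D>) = {ε, v}.
FIRST(<L>): from <L>::=t r <S> we get {t}; from <L>::=r <S> p we get {r}. So FIRST(<L>) = {r, t}.
FIRST(<S>): from <S>::=s we get {s}; from <S>::=<D> t <L> we get {t, v}; from <S>::=ε we get {ε}. So FIRST(<S>) = {ε, s, t, v}.
FOLLOW(<S>) includes $ since <S> is the start symbol.
FOLLOW(<D>): in <S>::=<D> t <L>, <D> is followed by t <L> with FIRST {t}. Thus FOLLOW(<D>) = {t}.
For <D> ::= v r: FIRST(v r) = {v}, so it goes in M[<D>, t] for t ∈ {v}.
For <D> ::= ε: FIRST(ε) = {ε}, so it goes in M[<D>, t] for t ∈ {}; since ε ∈ FIRST, also for every t ∈ FOLLOW(<D>) = {t}.
None of these place a production in M[<D>, p].

none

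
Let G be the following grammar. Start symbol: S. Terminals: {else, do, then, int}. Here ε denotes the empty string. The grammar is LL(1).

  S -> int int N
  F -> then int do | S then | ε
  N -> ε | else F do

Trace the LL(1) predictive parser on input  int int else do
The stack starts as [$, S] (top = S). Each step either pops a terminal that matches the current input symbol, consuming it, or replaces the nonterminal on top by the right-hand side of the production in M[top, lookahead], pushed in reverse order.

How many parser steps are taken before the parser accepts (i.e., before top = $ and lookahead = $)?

7

     Stack        Input              Action
  1  $ S          int int else do $  expand S -> int int N
  2  $ N int int  int int else do $  match int
  3  $ N int      int else do $      match int
  4  $ N          else do $          expand N -> else F do
  5  $ do F else  else do $          match else
  6  $ do F       do $               expand F -> ε
  7  $ do         do $               match do
Accept reached after 7 steps.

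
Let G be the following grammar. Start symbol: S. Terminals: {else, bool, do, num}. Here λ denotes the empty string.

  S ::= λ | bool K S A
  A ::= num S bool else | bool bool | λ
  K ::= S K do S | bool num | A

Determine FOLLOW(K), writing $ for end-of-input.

{$, bool, do, num}

FIRST(S) = {λ, bool}
FIRST(A) = {λ, bool, num}
FIRST(K) = {λ, bool, do, num}  (via S K do S, A)
FOLLOW(S) includes $ since S is the start symbol.
FOLLOW(S): in S::=bool K S A, S is followed by A with FIRST {λ, bool, num}; in S::=bool K S A, the suffix after S is nullable (adds nothing new); in A::=num S bool else, S is followed by bool else with FIRST {bool}; in K::=S K do S (occurrence 1), S is followed by K do S with FIRST {bool, do, num}; in K::=S K do S (occurrence 2), the suffix after S is empty, so FOLLOW(S) ⊇ FOLLOW(K) = {$, bool, do, num}. Thus FOLLOW(S) = {$, bool, do, num}.
FOLLOW(K): in S::=bool K S A, K is followed by S A with FIRST {λ, bool, num}; in S::=bool K S A, the suffix after K is nullable, so FOLLOW(K) ⊇ FOLLOW(S) = {$, bool, do, num}; in K::=S K do S, K is followed by do S with FIRST {do}. Thus FOLLOW(K) = {$, bool, do, num}.
FOLLOW(A): in S::=bool K S A, the suffix after A is empty, so FOLLOW(A) ⊇ FOLLOW(S) = {$, bool, do, num}; in K::=A, the suffix after A is empty, so FOLLOW(A) ⊇ FOLLOW(K) = {$, bool, do, num}. Thus FOLLOW(A) = {$, bool, do, num}.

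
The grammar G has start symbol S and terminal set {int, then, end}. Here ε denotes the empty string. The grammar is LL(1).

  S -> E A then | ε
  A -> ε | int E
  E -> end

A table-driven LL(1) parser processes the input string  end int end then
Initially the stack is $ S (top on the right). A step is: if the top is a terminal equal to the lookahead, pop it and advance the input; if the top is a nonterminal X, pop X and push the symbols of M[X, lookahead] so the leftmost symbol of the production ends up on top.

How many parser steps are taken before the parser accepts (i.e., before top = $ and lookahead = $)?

8

step 1: stack=$ S  input=end int end then $  — expand S -> E A then
step 2: stack=$ then A E  input=end int end then $  — expand E -> end
step 3: stack=$ then A end  input=end int end then $  — match end
step 4: stack=$ then A  input=int end then $  — expand A -> int E
step 5: stack=$ then E int  input=int end then $  — match int
step 6: stack=$ then E  input=end then $  — expand E -> end
step 7: stack=$ then end  input=end then $  — match end
step 8: stack=$ then  input=then $  — match then
Accept reached after 8 steps.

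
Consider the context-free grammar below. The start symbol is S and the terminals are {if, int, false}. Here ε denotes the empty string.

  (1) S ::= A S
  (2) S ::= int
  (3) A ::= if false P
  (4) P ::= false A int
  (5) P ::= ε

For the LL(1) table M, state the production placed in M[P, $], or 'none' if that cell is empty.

none

FIRST(A) = {if}
FIRST(P) = {ε, false}
FIRST(S) = {if, int}  (via A S)
FOLLOW(S) includes $ since S is the start symbol.
FOLLOW(A): in S::=A S, A is followed by S with FIRST {if, int}; in P::=false A int, A is followed by int with FIRST {int}. Thus FOLLOW(A) = {if, int}.
FOLLOW(P): in A::=if false P, the suffix after P is empty, so FOLLOW(P) ⊇ FOLLOW(A) = {if, int}. Thus FOLLOW(P) = {if, int}.
For P ::= false A int: FIRST(false A int) = {false}, so it goes in M[P, t] for t ∈ {false}.
For P ::= ε: FIRST(ε) = {ε}, so it goes in M[P, t] for t ∈ {}; since ε ∈ FIRST, also for every t ∈ FOLLOW(P) = {if, int}.
None of these place a production in M[P, $].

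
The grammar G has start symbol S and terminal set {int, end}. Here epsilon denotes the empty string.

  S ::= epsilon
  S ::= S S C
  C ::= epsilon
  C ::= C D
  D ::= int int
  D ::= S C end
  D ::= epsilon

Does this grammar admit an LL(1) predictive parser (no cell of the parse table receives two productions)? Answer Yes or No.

FIRST(S) = {epsilon, end, int}
FIRST(C) = {epsilon, end, int}
FIRST(D) = {epsilon, end, int}
FOLLOW(S) = {$, end, int}
FOLLOW(C) = {$, end, int}
FOLLOW(D) = {$, end, int}
Cell M[C, $] receives both C ::= epsilon and C ::= C D — the grammar is not LL(1).

No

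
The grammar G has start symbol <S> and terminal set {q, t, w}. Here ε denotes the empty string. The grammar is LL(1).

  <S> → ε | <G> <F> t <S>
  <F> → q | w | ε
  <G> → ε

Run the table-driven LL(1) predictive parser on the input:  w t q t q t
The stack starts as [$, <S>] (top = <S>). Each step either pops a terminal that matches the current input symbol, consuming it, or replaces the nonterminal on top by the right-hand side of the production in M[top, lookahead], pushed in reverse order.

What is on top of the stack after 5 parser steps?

     Stack            Input          Action
  1  $ <S>            w t q t q t $  expand <S> → <G> <F> t <S>
  2  $ <S> t <F> <G>  w t q t q t $  expand <G> → ε
  3  $ <S> t <F>      w t q t q t $  expand <F> → w
  4  $ <S> t w        w t q t q t $  match w
  5  $ <S> t          t q t q t $    match t
Stack after step 5: $ <S> (top = <S>).

<S>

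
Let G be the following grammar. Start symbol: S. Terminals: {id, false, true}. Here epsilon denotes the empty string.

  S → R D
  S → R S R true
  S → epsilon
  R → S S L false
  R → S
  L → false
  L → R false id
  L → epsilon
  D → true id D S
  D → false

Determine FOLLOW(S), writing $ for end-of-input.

FIRST(D): from D→true id D S we get {true}; from D→false we get {false}. So FIRST(D) = {false, true}.
FIRST(S): from S→R D we get {false, true}; from S→R S R true we get {false, true}; from S→epsilon we get {epsilon}. So FIRST(S) = {epsilon, false, true}.
FIRST(R): from R→S S L false we get {false, true}; from R→S we get {epsilon, false, true}. So FIRST(R) = {epsilon, false, true}.
FIRST(L): from L→false we get {false}; from L→R false id we get {false, true}; from L→epsilon we get {epsilon}. So FIRST(L) = {epsilon, false, true}.
FOLLOW(S) includes $ since S is the start symbol.
FOLLOW(R): in S→R D, R is followed by D with FIRST {false, true}; in S→R S R true (occurrence 1), R is followed by S R true with FIRST {false, true}; in S→R S R true (occurrence 2), R is followed by true with FIRST {true}; in L→R false id, R is followed by false id with FIRST {false}. Thus FOLLOW(R) = {false, true}.
FOLLOW(L): in R→S S L false, L is followed by false with FIRST {false}. Thus FOLLOW(L) = {false}.
FOLLOW(S): in S→R S R true, S is followed by R true with FIRST {false, true}; in R→S S L false (occurrence 1), S is followed by S L false with FIRST {false, true}; in R→S S L false (occurrence 2), S is followed by L false with FIRST {false, true}; in R→S, the suffix after S is empty, so FOLLOW(S) ⊇ FOLLOW(R) = {false, true}; in D→true id D S, the suffix after S is empty, so FOLLOW(S) ⊇ FOLLOW(D) = {$, false, true}. Thus FOLLOW(S) = {$, false, true}.
FOLLOW(D): in S→R D, the suffix after D is empty, so FOLLOW(D) ⊇ FOLLOW(S) = {$, false, true}; in D→true id D S, D is followed by S with FIRST {epsilon, false, true}; in D→true id D S, the suffix after D is nullable (adds nothing new). Thus FOLLOW(D) = {$, false, true}.

{$, false, true}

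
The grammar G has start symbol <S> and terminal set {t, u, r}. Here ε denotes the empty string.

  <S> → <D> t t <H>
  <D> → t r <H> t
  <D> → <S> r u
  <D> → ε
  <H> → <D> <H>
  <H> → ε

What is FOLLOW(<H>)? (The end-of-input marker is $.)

{$, r, t}

FIRST(<S>): from <S>→<D> t t <H> we get {t}. So FIRST(<S>) = {t}.
FIRST(<D>): from <D>→t r <H> t we get {t}; from <D>→<S> r u we get {t}; from <D>→ε we get {ε}. So FIRST(<D>) = {ε, t}.
FIRST(<H>): from <H>→<D> <H> we get {ε, t}; from <H>→ε we get {ε}. So FIRST(<H>) = {ε, t}.
FOLLOW(<S>) includes $ since <S> is the start symbol.
FOLLOW(<S>): in <D>→<S> r u, <S> is followed by r u with FIRST {r}. Thus FOLLOW(<S>) = {$, r}.
FOLLOW(<H>): in <S>→<D> t t <H>, the suffix after <H> is empty, so FOLLOW(<H>) ⊇ FOLLOW(<S>) = {$, r}; in <D>→t r <H> t, <H> is followed by t with FIRST {t}; in <H>→<D> <H>, the suffix after <H> is empty (adds nothing new). Thus FOLLOW(<H>) = {$, r, t}.
FOLLOW(<D>): in <S>→<D> t t <H>, <D> is followed by t t <H> with FIRST {t}; in <H>→<D> <H>, <D> is followed by <H> with FIRST {ε, t}; in <H>→<D> <H>, the suffix after <D> is nullable, so FOLLOW(<D>) ⊇ FOLLOW(<H>) = {$, r, t}. Thus FOLLOW(<D>) = {$, r, t}.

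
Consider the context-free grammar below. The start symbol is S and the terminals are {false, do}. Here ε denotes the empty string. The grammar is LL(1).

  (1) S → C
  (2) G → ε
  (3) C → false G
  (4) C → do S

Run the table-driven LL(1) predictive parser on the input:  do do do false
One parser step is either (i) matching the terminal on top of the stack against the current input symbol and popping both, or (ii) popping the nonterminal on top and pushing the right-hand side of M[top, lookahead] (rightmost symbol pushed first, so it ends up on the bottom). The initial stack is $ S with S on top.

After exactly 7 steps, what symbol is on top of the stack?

C

     Stack   Input             Action
  1  $ S     do do do false $  expand S → C
  2  $ C     do do do false $  expand C → do S
  3  $ S do  do do do false $  match do
  4  $ S     do do false $     expand S → C
  5  $ C     do do false $     expand C → do S
  6  $ S do  do do false $     match do
  7  $ S     do false $        expand S → C
Stack after step 7: $ C (top = C).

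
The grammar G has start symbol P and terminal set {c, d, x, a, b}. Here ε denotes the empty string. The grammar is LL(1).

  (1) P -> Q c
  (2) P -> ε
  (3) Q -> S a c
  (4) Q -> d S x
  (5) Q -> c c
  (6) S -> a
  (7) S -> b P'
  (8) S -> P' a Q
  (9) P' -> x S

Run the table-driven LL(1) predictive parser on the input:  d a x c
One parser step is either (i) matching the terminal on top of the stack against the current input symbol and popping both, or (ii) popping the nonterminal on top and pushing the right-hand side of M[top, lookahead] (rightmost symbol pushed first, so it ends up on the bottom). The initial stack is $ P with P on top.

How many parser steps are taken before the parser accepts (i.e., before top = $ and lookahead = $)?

     Stack      Input      Action
  1  $ P        d a x c $  expand P -> Q c
  2  $ c Q      d a x c $  expand Q -> d S x
  3  $ c x S d  d a x c $  match d
  4  $ c x S    a x c $    expand S -> a
  5  $ c x a    a x c $    match a
  6  $ c x      x c $      match x
  7  $ c        c $        match c
Accept reached after 7 steps.

7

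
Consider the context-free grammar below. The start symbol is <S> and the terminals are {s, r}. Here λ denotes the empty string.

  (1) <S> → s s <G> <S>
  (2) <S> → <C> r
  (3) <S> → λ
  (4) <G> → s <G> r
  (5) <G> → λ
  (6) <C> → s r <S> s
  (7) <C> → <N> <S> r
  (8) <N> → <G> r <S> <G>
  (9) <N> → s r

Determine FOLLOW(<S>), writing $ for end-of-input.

FIRST(<G>): from <G>→s <G> r we get {s}; from <G>→λ we get {λ}. So FIRST(<G>) = {λ, s}.
FIRST(<N>): from <N>→<G> r <S> <G> we get {r, s}; from <N>→s r we get {s}. So FIRST(<N>) = {r, s}.
FIRST(<C>): from <C>→s r <S> s we get {s}; from <C>→<N> <S> r we get {r, s}. So FIRST(<C>) = {r, s}.
FIRST(<S>): from <S>→s s <G> <S> we get {s}; from <S>→<C> r we get {r, s}; from <S>→λ we get {λ}. So FIRST(<S>) = {λ, r, s}.
FOLLOW(<S>) includes $ since <S> is the start symbol.
FOLLOW(<C>): in <S>→<C> r, <C> is followed by r with FIRST {r}. Thus FOLLOW(<C>) = {r}.
FOLLOW(<N>): in <C>→<N> <S> r, <N> is followed by <S> r with FIRST {r, s}. Thus FOLLOW(<N>) = {r, s}.
FOLLOW(<S>): in <S>→s s <G> <S>, the suffix after <S> is empty (adds nothing new); in <C>→s r <S> s, <S> is followed by s with FIRST {s}; in <C>→<N> <S> r, <S> is followed by r with FIRST {r}; in <N>→<G> r <S> <G>, <S> is followed by <G> with FIRST {λ, s}; in <N>→<G> r <S> <G>, the suffix after <S> is nullable, so FOLLOW(<S>) ⊇ FOLLOW(<N>) = {r, s}. Thus FOLLOW(<S>) = {$, r, s}.
FOLLOW(<G>): in <S>→s s <G> <S>, <G> is followed by <S> with FIRST {λ, r, s}; in <S>→s s <G> <S>, the suffix after <G> is nullable, so FOLLOW(<G>) ⊇ FOLLOW(<S>) = {$, r, s}; in <G>→s <G> r, <G> is followed by r with FIRST {r}; in <N>→<G> r <S> <G> (occurrence 1), <G> is followed by r <S> <G> with FIRST {r}; in <N>→<G> r <S> <G> (occurrence 2), the suffix after <G> is empty, so FOLLOW(<G>) ⊇ FOLLOW(<N>) = {r, s}. Thus FOLLOW(<G>) = {$, r, s}.

{$, r, s}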